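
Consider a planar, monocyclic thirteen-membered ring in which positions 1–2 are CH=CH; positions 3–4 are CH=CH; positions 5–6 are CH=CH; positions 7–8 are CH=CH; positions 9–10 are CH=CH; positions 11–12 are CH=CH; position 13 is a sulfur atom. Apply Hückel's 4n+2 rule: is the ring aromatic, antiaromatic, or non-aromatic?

Aromatic

Check conjugation: every atom in a ring double bond is sp² and brings one electron to the p orbital; the sulfur donates one lone pair from its p orbital — every position has a p orbital, so the cyclic π system is continuous.
Tallying contributions gives 6 × 2 = 12 from the double-bond units + 2 from the S atom = 14.
Since 14 = 4·3 + 2, the ring meets the 4n+2 criterion.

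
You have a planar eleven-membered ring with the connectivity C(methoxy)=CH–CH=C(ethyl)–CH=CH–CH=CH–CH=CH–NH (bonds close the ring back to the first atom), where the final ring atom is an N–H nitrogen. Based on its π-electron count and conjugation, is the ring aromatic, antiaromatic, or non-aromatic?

Antiaromatic

All ring atoms are sp² and supply a p orbital to the ring (each doubly-bonded ring atom is sp² with one p-orbital electron; the pyrrole-type nitrogen donates its lone pair from the p orbital); the conjugation is uninterrupted.
Adding the contributions, 5 × 2 = 10 from the double-bond units + 2 from the NH atom = 12.
12 = 4(3); a planar, fully conjugated 4n system is antiaromatic.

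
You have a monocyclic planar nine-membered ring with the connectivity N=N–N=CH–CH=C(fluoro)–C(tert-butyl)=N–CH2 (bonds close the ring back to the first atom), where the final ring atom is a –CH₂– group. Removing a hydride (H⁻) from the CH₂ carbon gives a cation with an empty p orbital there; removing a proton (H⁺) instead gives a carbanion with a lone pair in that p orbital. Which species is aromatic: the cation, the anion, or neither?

The anion

Both ions have a continuous loop of p orbitals — each ring atom is sp².
Cation: 4 × 2 + 0 = 8 π electrons → 4(2), antiaromatic.
Anion: 4 × 2 + 2 = 10 π electrons → 4(2)+2, aromatic.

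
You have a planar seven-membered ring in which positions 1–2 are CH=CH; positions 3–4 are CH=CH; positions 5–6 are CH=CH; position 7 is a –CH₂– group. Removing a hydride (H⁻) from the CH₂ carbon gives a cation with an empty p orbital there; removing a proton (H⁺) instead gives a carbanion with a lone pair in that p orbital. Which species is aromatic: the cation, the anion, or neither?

Both ions have a continuous loop of p orbitals — each ring atom is sp².
Cation: 3 × 2 + 0 = 6 π electrons → 4(1)+2, aromatic.
Anion: 3 × 2 + 2 = 8 π electrons → 4(2), antiaromatic.

The cation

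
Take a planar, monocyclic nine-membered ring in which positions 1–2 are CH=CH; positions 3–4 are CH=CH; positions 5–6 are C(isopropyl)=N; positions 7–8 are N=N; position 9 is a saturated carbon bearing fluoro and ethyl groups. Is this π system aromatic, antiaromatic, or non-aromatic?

The C(fluoro)(ethyl) position has four σ bonds — that saturated carbon is sp³ and has no p orbital in the ring π system — so the cyclic conjugation is interrupted.
A ring that is not fully conjugated cannot be aromatic or antiaromatic regardless of its π-electron count.

Non-aromatic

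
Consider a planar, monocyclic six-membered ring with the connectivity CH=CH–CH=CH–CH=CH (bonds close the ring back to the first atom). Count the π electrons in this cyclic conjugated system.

The p orbitals form a continuous loop: the double-bond atoms are sp², each contributing one p electron. The ring is fully conjugated.
Tallying contributions gives 3 × 2 = 6 from the 3 double-bond units.
(This ring is benzene.)

6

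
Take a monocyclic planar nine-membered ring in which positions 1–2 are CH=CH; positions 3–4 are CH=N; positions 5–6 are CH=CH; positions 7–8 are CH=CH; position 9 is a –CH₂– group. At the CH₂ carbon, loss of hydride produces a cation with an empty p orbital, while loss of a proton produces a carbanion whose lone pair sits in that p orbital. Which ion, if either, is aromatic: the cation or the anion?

In both ions every ring atom is sp² and contributes a p orbital, so both rings are fully conjugated.
Cation: 4 × 2 + 0 = 8 π electrons → 4(2), antiaromatic.
Anion: 4 × 2 + 2 = 10 π electrons → 4(2)+2, aromatic.

The anion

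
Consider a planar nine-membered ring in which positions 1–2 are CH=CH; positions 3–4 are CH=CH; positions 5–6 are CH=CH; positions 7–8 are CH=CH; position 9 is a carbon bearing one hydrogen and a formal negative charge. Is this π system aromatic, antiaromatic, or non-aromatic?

Every ring atom contributes a p orbital perpendicular to the ring (each doubly-bonded ring atom is sp² with one p-orbital electron; the carbanion's lone pair occupies the p orbital), so the π system is cyclic and fully conjugated.
Counting π electrons: 4 × 2 = 8 from the double-bond units + 2 from the CH(-) atom = 10.
With 10 π electrons (n = 2), the Hückel 4n+2 condition holds.

Aromatic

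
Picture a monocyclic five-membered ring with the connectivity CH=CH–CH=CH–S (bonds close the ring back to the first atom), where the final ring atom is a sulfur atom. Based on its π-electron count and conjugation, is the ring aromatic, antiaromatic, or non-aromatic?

Aromatic

Every ring atom contributes a p orbital perpendicular to the ring (each doubly-bonded ring atom is sp² with one p-orbital electron; the sulfur donates one lone pair from its p orbital), so the π system is cyclic and fully conjugated.
Tallying contributions gives 2 × 2 = 4 from the double-bond units + 2 from the S atom = 6.
Since 6 = 4·1 + 2, the ring meets the 4n+2 criterion.
(The species described is thiophene.)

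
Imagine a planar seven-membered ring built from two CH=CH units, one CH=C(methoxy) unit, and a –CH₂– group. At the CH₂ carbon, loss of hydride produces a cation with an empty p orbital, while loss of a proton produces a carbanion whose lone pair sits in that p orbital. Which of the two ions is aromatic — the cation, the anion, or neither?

The cation

Both ions have a continuous loop of p orbitals — each ring atom is sp².
Cation: 3 × 2 + 0 = 6 π electrons → 4(1)+2, aromatic.
Anion: 3 × 2 + 2 = 8 π electrons → 4(2), antiaromatic.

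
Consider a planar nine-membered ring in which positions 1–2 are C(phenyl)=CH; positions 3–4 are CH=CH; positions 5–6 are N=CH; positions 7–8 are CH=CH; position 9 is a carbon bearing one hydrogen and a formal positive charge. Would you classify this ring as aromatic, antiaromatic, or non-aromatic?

Antiaromatic

Check conjugation: the double-bond atoms are sp², each contributing one p electron; each sp² =N– keeps its lone pair in-plane and puts one electron into the π system; the carbocation has an empty p orbital — every position has a p orbital, so the cyclic π system is continuous.
Adding the contributions, 4 × 2 = 8 from the double-bond units + 0 from the CH(+) atom = 8.
8 = 4(2); a planar, fully conjugated 4n system is antiaromatic.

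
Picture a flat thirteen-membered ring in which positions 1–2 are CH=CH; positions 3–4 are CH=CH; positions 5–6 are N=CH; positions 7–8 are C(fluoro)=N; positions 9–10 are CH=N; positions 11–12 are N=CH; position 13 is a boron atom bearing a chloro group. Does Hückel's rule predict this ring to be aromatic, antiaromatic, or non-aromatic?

All ring atoms are sp² and supply a p orbital to the ring (each doubly-bonded ring atom is sp² with one p-orbital electron; the doubly-bonded nitrogens are pyridine-type — their lone pairs lie in the ring plane, leaving one electron in the p orbital; the boron has an empty p orbital); the conjugation is uninterrupted.
Tallying contributions gives 6 × 2 = 12 from the double-bond units + 0 from the B(chloro) atom = 12.
A 4n π count (12, n = 3) in a planar conjugated ring means antiaromatic.

Antiaromatic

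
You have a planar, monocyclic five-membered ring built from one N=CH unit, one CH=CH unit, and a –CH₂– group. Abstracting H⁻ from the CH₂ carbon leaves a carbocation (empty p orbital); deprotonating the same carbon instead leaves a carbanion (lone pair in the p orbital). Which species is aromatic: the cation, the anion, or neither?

The anion

In both ions every ring atom is sp² and contributes a p orbital, so both rings are fully conjugated.
Cation: 2 × 2 + 0 = 4 π electrons → 4(1), antiaromatic.
Anion: 2 × 2 + 2 = 6 π electrons → 4(1)+2, aromatic.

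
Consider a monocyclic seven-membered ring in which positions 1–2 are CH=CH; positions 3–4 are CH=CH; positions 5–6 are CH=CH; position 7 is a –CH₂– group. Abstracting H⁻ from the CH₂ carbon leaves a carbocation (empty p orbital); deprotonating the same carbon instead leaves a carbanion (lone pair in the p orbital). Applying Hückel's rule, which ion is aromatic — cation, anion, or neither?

The cation

Once that carbon is sp², every ring atom has a p orbital and both ions are fully conjugated.
Cation: 3 × 2 + 0 = 6 π electrons → 4(1)+2, aromatic.
Anion: 3 × 2 + 2 = 8 π electrons → 4(2), antiaromatic.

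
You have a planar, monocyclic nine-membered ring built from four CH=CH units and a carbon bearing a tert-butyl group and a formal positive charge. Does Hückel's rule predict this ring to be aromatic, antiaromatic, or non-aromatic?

Every ring atom contributes a p orbital perpendicular to the ring (every atom in a ring double bond is sp² and brings one electron to the p orbital; the carbocation has an empty p orbital), so the π system is cyclic and fully conjugated.
π-electron count: 4 × 2 = 8 from the double-bond units + 0 from the C(tert-butyl)(+) atom = 8.
8 = 4(2); a planar, fully conjugated 4n system is antiaromatic.

Antiaromatic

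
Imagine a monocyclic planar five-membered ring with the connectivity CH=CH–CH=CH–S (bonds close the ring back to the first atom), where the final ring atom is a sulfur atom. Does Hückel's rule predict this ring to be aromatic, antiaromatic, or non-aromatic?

Aromatic

The p orbitals form a continuous loop: each doubly-bonded ring atom is sp² with one p-orbital electron; the sulfur donates one lone pair from its p orbital. The ring is fully conjugated.
π-electron count: 2 × 2 = 4 from the double-bond units + 2 from the S atom = 6.
That gives a 4n+2 count (6, n = 1).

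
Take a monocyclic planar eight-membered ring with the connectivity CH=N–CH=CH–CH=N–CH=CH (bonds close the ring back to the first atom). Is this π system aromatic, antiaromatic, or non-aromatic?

Antiaromatic

Check conjugation: each doubly-bonded ring atom is sp² with one p-orbital electron; each sp² =N– keeps its lone pair in-plane and puts one electron into the π system — every position has a p orbital, so the cyclic π system is continuous.
Counting π electrons: 4 × 2 = 8 from the 4 double-bond units.
8 is a 4n count (n = 2), so the planar conjugated ring is antiaromatic.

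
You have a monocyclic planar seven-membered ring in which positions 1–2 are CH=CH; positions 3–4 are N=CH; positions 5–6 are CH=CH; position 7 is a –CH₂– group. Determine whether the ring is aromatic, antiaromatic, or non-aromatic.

Non-aromatic

The CH2 position has four σ bonds — the tetrahedral CH₂ carbon is sp³ and has no p orbital in the ring π system — so the cyclic conjugation is interrupted.
Broken conjugation rules out both aromaticity and antiaromaticity.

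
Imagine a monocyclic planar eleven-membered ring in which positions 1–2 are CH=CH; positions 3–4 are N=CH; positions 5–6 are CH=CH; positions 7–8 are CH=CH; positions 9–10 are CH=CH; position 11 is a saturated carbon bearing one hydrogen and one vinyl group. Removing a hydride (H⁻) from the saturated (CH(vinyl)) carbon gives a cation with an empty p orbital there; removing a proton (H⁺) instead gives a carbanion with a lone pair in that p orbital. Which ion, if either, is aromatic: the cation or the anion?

The cation

Once that carbon is sp², every ring atom has a p orbital and both ions are fully conjugated.
Cation: 5 × 2 + 0 = 10 π electrons → 4(2)+2, aromatic.
Anion: 5 × 2 + 2 = 12 π electrons → 4(3), antiaromatic.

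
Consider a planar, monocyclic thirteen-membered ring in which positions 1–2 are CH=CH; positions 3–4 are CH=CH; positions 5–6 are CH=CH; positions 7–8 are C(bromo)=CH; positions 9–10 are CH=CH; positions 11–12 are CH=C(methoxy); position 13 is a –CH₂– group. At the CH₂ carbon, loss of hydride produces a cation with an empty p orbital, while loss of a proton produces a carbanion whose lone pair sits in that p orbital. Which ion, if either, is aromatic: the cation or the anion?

The anion

Once that carbon is sp², every ring atom has a p orbital and both ions are fully conjugated.
Cation: 6 × 2 + 0 = 12 π electrons → 4(3), antiaromatic.
Anion: 6 × 2 + 2 = 14 π electrons → 4(3)+2, aromatic.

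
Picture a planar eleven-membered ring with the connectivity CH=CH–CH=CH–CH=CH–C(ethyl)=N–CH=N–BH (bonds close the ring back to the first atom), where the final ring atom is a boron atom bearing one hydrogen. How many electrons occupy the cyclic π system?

All ring atoms are sp² and supply a p orbital to the ring (every atom in a ring double bond is sp² and brings one electron to the p orbital; each =N– nitrogen is pyridine-type (lone pair in the sp² plane, one electron in the p orbital); the boron has an empty p orbital); the conjugation is uninterrupted.
Counting π electrons: 5 × 2 = 10 from the double-bond units + 0 from the BH atom = 10.

10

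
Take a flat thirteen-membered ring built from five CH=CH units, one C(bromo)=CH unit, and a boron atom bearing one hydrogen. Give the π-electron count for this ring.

12

Every ring atom contributes a p orbital perpendicular to the ring (the double-bond atoms are sp², each contributing one p electron; the boron has an empty p orbital), so the π system is cyclic and fully conjugated.
π-electron count: 6 × 2 = 12 from the double-bond units + 0 from the BH atom = 12.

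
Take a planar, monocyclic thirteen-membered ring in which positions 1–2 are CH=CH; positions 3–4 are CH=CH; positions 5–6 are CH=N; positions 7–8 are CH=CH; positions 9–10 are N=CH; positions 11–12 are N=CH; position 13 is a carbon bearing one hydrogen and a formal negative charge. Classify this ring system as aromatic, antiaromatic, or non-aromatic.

All ring atoms are sp² and supply a p orbital to the ring (each doubly-bonded ring atom is sp² with one p-orbital electron; the doubly-bonded nitrogens are pyridine-type — their lone pairs lie in the ring plane, leaving one electron in the p orbital; the carbanion's lone pair occupies the p orbital); the conjugation is uninterrupted.
Counting π electrons: 6 × 2 = 12 from the double-bond units + 2 from the CH(-) atom = 14.
Since 14 = 4·3 + 2, the ring meets the 4n+2 criterion.

Aromatic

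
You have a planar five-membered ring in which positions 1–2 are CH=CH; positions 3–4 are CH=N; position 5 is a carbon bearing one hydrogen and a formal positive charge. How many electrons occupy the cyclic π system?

Every ring atom contributes a p orbital perpendicular to the ring (every atom in a ring double bond is sp² and brings one electron to the p orbital; each sp² =N– keeps its lone pair in-plane and puts one electron into the π system; the carbocation has an empty p orbital), so the π system is cyclic and fully conjugated.
Counting π electrons: 2 × 2 = 4 from the double-bond units + 0 from the CH(+) atom = 4.

4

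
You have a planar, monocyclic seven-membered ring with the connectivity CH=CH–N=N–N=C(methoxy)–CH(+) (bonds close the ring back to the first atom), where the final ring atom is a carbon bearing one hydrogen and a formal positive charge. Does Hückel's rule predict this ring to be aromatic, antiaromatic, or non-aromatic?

Aromatic

All ring atoms are sp² and supply a p orbital to the ring (every atom in a ring double bond is sp² and brings one electron to the p orbital; each =N– nitrogen is pyridine-type (lone pair in the sp² plane, one electron in the p orbital); the carbocation has an empty p orbital); the conjugation is uninterrupted.
Counting π electrons: 3 × 2 = 6 from the double-bond units + 0 from the CH(+) atom = 6.
That gives a 4n+2 count (6, n = 1).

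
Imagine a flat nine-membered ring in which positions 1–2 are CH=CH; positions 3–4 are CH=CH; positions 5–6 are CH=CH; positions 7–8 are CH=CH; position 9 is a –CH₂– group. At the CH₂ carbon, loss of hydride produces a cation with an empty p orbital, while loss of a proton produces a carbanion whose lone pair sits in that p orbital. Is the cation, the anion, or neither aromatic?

The anion

Once that carbon is sp², every ring atom has a p orbital and both ions are fully conjugated.
Cation: 4 × 2 + 0 = 8 π electrons → 4(2), antiaromatic.
Anion: 4 × 2 + 2 = 10 π electrons → 4(2)+2, aromatic.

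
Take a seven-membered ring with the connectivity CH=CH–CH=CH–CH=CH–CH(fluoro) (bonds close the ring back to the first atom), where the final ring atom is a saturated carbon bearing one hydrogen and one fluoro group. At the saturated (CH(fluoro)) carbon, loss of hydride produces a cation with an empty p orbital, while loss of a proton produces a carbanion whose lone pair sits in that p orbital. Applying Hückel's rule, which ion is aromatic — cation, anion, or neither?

In either ion the ring is fully conjugated: every atom, including the new sp² carbon, supplies a p orbital.
Cation: 3 × 2 + 0 = 6 π electrons → 4(1)+2, aromatic.
Anion: 3 × 2 + 2 = 8 π electrons → 4(2), antiaromatic.

The cation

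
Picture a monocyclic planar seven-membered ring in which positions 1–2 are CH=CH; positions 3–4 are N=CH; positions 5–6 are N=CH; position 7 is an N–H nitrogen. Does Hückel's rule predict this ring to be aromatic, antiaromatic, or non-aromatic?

Antiaromatic

Every ring atom contributes a p orbital perpendicular to the ring (each doubly-bonded ring atom is sp² with one p-orbital electron; each sp² =N– keeps its lone pair in-plane and puts one electron into the π system; the pyrrole-type nitrogen donates its lone pair from the p orbital), so the π system is cyclic and fully conjugated.
Counting π electrons: 3 × 2 = 6 from the double-bond units + 2 from the NH atom = 8.
A 4n π count (8, n = 2) in a planar conjugated ring means antiaromatic.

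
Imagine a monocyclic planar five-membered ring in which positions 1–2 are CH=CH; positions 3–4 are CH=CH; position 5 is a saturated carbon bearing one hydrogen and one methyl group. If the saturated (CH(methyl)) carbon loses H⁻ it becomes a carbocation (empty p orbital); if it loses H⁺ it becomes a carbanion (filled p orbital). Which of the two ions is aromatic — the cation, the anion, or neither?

In either ion the ring is fully conjugated: every atom, including the new sp² carbon, supplies a p orbital.
Cation: 2 × 2 + 0 = 4 π electrons → 4(1), antiaromatic.
Anion: 2 × 2 + 2 = 6 π electrons → 4(1)+2, aromatic.

The anion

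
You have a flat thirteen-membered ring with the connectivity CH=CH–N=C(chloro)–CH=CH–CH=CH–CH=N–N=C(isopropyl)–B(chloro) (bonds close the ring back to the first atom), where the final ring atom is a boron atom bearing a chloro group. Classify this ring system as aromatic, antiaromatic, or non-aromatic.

Every ring atom contributes a p orbital perpendicular to the ring (every atom in a ring double bond is sp² and brings one electron to the p orbital; each sp² =N– keeps its lone pair in-plane and puts one electron into the π system; the boron has an empty p orbital), so the π system is cyclic and fully conjugated.
Adding the contributions, 6 × 2 = 12 from the double-bond units + 0 from the B(chloro) atom = 12.
With 12 = 4·3 π electrons, Hückel's rule classifies the planar ring as antiaromatic.

Antiaromatic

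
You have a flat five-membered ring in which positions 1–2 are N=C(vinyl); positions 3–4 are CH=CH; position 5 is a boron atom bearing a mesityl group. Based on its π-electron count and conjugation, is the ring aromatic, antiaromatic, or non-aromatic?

The p orbitals form a continuous loop: every atom in a ring double bond is sp² and brings one electron to the p orbital; each =N– nitrogen is pyridine-type (lone pair in the sp² plane, one electron in the p orbital); the boron has an empty p orbital. The ring is fully conjugated.
Adding the contributions, 2 × 2 = 4 from the double-bond units + 0 from the B(mesityl) atom = 4.
A 4n π count (4, n = 1) in a planar conjugated ring means antiaromatic.

Antiaromatic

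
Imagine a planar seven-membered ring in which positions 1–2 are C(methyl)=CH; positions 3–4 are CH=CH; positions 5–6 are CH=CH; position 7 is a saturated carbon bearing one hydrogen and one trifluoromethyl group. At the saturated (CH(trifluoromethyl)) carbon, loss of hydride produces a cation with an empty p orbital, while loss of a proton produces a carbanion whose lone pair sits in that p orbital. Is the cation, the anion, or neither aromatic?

The cation

In both ions every ring atom is sp² and contributes a p orbital, so both rings are fully conjugated.
Cation: 3 × 2 + 0 = 6 π electrons → 4(1)+2, aromatic.
Anion: 3 × 2 + 2 = 8 π electrons → 4(2), antiaromatic.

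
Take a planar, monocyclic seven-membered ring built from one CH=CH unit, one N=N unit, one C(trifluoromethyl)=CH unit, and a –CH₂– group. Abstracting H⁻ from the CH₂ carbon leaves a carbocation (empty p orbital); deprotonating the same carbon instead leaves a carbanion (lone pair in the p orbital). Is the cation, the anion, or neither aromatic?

The cation

In either ion the ring is fully conjugated: every atom, including the new sp² carbon, supplies a p orbital.
Cation: 3 × 2 + 0 = 6 π electrons → 4(1)+2, aromatic.
Anion: 3 × 2 + 2 = 8 π electrons → 4(2), antiaromatic.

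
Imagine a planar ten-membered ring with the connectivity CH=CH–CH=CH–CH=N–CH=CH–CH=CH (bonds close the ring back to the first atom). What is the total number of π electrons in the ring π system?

The p orbitals form a continuous loop: every atom in a ring double bond is sp² and brings one electron to the p orbital; each sp² =N– keeps its lone pair in-plane and puts one electron into the π system. The ring is fully conjugated.
Tallying contributions gives 5 × 2 = 10 from the 5 double-bond units.

10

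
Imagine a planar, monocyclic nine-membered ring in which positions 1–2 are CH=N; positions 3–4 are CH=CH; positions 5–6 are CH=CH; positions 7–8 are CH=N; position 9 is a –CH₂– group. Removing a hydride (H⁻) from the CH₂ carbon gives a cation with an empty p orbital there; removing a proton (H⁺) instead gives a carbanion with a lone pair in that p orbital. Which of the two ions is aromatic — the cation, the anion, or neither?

In either ion the ring is fully conjugated: every atom, including the new sp² carbon, supplies a p orbital.
Cation: 4 × 2 + 0 = 8 π electrons → 4(2), antiaromatic.
Anion: 4 × 2 + 2 = 10 π electrons → 4(2)+2, aromatic.

The anion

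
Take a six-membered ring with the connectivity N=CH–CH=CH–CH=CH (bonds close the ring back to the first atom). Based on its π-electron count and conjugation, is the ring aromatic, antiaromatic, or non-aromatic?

Aromatic

All ring atoms are sp² and supply a p orbital to the ring (every atom in a ring double bond is sp² and brings one electron to the p orbital; each =N– nitrogen is pyridine-type (lone pair in the sp² plane, one electron in the p orbital)); the conjugation is uninterrupted.
Adding the contributions, 3 × 2 = 6 from the 3 double-bond units.
That gives a 4n+2 count (6, n = 1).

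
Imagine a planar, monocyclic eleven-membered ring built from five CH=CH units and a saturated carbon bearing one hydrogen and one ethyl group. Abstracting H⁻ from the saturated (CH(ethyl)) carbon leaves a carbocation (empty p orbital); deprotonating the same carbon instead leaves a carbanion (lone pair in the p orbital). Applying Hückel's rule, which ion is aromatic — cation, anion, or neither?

The cation

Once that carbon is sp², every ring atom has a p orbital and both ions are fully conjugated.
Cation: 5 × 2 + 0 = 10 π electrons → 4(2)+2, aromatic.
Anion: 5 × 2 + 2 = 12 π electrons → 4(3), antiaromatic.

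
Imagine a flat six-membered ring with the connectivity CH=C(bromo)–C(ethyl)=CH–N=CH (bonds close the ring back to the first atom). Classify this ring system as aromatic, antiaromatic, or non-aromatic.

Aromatic

The p orbitals form a continuous loop: every atom in a ring double bond is sp² and brings one electron to the p orbital; each sp² =N– keeps its lone pair in-plane and puts one electron into the π system. The ring is fully conjugated.
Tallying contributions gives 3 × 2 = 6 from the 3 double-bond units.
That gives a 4n+2 count (6, n = 1).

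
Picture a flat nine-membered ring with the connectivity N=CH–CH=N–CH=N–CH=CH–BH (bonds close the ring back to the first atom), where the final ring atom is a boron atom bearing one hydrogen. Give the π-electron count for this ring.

8

The p orbitals form a continuous loop: every atom in a ring double bond is sp² and brings one electron to the p orbital; each =N– nitrogen is pyridine-type (lone pair in the sp² plane, one electron in the p orbital); the boron has an empty p orbital. The ring is fully conjugated.
π-electron count: 4 × 2 = 8 from the double-bond units + 0 from the BH atom = 8.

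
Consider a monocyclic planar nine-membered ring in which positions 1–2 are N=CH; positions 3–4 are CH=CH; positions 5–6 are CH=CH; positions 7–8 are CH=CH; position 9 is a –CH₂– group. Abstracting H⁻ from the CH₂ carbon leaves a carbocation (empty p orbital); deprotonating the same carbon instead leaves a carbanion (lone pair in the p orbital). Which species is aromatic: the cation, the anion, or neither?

Both ions have a continuous loop of p orbitals — each ring atom is sp².
Cation: 4 × 2 + 0 = 8 π electrons → 4(2), antiaromatic.
Anion: 4 × 2 + 2 = 10 π electrons → 4(2)+2, aromatic.

The anion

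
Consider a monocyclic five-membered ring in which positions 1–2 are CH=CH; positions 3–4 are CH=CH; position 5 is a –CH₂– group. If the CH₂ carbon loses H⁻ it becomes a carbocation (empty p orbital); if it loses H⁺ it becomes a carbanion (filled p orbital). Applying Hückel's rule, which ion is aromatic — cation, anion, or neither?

The anion

In either ion the ring is fully conjugated: every atom, including the new sp² carbon, supplies a p orbital.
Cation: 2 × 2 + 0 = 4 π electrons → 4(1), antiaromatic.
Anion: 2 × 2 + 2 = 6 π electrons → 4(1)+2, aromatic.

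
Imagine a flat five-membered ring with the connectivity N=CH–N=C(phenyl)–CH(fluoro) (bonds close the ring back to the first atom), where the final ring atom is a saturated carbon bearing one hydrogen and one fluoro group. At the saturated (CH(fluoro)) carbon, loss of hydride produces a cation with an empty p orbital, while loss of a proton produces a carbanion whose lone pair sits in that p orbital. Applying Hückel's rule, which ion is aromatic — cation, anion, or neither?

The anion

Both ions have a continuous loop of p orbitals — each ring atom is sp².
Cation: 2 × 2 + 0 = 4 π electrons → 4(1), antiaromatic.
Anion: 2 × 2 + 2 = 6 π electrons → 4(1)+2, aromatic.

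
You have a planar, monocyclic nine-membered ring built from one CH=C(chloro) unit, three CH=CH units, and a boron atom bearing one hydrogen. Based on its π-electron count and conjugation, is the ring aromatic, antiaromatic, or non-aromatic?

Antiaromatic

The p orbitals form a continuous loop: each doubly-bonded ring atom is sp² with one p-orbital electron; the boron has an empty p orbital. The ring is fully conjugated.
Tallying contributions gives 4 × 2 = 8 from the double-bond units + 0 from the BH atom = 8.
With 8 = 4·2 π electrons, Hückel's rule classifies the planar ring as antiaromatic.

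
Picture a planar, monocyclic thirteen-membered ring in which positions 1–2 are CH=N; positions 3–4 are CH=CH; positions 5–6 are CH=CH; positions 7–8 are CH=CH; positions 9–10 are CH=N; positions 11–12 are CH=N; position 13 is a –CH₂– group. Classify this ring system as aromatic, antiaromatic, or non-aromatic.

Non-aromatic

The CH2 position has four σ bonds — the tetrahedral CH₂ carbon is sp³ and has no p orbital in the ring π system — so the cyclic conjugation is interrupted.
Without a continuous loop of overlapping p orbitals the Hückel electron count never comes into play.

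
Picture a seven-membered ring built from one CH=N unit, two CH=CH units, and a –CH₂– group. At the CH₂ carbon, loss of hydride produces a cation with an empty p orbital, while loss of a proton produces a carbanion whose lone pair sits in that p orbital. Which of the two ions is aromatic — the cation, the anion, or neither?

The cation

In both ions every ring atom is sp² and contributes a p orbital, so both rings are fully conjugated.
Cation: 3 × 2 + 0 = 6 π electrons → 4(1)+2, aromatic.
Anion: 3 × 2 + 2 = 8 π electrons → 4(2), antiaromatic.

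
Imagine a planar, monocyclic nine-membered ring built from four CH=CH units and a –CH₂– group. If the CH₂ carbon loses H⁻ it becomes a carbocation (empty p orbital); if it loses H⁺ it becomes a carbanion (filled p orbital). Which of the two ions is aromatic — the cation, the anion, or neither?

The anion

In either ion the ring is fully conjugated: every atom, including the new sp² carbon, supplies a p orbital.
Cation: 4 × 2 + 0 = 8 π electrons → 4(2), antiaromatic.
Anion: 4 × 2 + 2 = 10 π electrons → 4(2)+2, aromatic.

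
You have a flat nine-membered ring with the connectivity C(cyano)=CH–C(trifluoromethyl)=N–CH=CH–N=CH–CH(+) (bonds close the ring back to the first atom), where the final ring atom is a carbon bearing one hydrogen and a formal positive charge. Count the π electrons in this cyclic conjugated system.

Every ring atom contributes a p orbital perpendicular to the ring (every atom in a ring double bond is sp² and brings one electron to the p orbital; each sp² =N– keeps its lone pair in-plane and puts one electron into the π system; the carbocation has an empty p orbital), so the π system is cyclic and fully conjugated.
π-electron count: 4 × 2 = 8 from the double-bond units + 0 from the CH(+) atom = 8.

8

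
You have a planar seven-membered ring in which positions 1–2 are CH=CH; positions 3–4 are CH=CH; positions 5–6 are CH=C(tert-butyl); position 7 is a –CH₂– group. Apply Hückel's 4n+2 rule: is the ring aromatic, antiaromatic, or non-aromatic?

Non-aromatic

At the CH2 position, the tetrahedral CH₂ carbon is sp³ and has no p orbital in the ring π system; the ring's p-orbital overlap is broken there.
A ring that is not fully conjugated cannot be aromatic or antiaromatic regardless of its π-electron count.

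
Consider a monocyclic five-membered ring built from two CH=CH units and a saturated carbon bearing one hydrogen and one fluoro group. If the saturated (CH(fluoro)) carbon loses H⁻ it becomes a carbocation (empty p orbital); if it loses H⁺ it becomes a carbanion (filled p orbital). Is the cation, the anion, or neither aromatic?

Once that carbon is sp², every ring atom has a p orbital and both ions are fully conjugated.
Cation: 2 × 2 + 0 = 4 π electrons → 4(1), antiaromatic.
Anion: 2 × 2 + 2 = 6 π electrons → 4(1)+2, aromatic.

The anion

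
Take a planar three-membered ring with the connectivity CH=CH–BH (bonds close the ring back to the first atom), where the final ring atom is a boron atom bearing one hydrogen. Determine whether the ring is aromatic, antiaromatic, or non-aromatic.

All ring atoms are sp² and supply a p orbital to the ring (every atom in a ring double bond is sp² and brings one electron to the p orbital; the boron has an empty p orbital); the conjugation is uninterrupted.
Counting π electrons: 1 × 2 = 2 from the double-bond unit + 0 from the BH atom = 2.
2 = 4(0) + 2, which satisfies Hückel's 4n+2 rule.

Aromatic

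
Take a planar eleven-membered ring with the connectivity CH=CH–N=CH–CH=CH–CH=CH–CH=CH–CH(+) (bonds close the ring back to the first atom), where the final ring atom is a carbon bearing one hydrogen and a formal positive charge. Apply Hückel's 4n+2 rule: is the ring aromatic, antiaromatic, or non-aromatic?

Aromatic

The p orbitals form a continuous loop: each doubly-bonded ring atom is sp² with one p-orbital electron; each sp² =N– keeps its lone pair in-plane and puts one electron into the π system; the carbocation has an empty p orbital. The ring is fully conjugated.
Adding the contributions, 5 × 2 = 10 from the double-bond units + 0 from the CH(+) atom = 10.
With 10 π electrons (n = 2), the Hückel 4n+2 condition holds.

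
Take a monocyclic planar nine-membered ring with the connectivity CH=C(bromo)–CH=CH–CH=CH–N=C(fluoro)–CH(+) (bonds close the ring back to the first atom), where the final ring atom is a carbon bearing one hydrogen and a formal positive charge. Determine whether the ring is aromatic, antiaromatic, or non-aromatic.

Antiaromatic

All ring atoms are sp² and supply a p orbital to the ring (the double-bond atoms are sp², each contributing one p electron; the doubly-bonded nitrogens are pyridine-type — their lone pairs lie in the ring plane, leaving one electron in the p orbital; the carbocation has an empty p orbital); the conjugation is uninterrupted.
Adding the contributions, 4 × 2 = 8 from the double-bond units + 0 from the CH(+) atom = 8.
8 is a 4n count (n = 2), so the planar conjugated ring is antiaromatic.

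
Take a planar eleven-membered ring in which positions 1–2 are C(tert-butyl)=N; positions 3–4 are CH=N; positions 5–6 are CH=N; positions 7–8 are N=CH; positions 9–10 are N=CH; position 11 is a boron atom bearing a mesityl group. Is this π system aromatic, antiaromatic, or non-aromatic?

Aromatic

Every ring atom contributes a p orbital perpendicular to the ring (every atom in a ring double bond is sp² and brings one electron to the p orbital; the doubly-bonded nitrogens are pyridine-type — their lone pairs lie in the ring plane, leaving one electron in the p orbital; the boron has an empty p orbital), so the π system is cyclic and fully conjugated.
π-electron count: 5 × 2 = 10 from the double-bond units + 0 from the B(mesityl) atom = 10.
That gives a 4n+2 count (10, n = 2).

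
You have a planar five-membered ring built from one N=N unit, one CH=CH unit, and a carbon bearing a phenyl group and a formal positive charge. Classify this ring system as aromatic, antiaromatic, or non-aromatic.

The p orbitals form a continuous loop: the double-bond atoms are sp², each contributing one p electron; each sp² =N– keeps its lone pair in-plane and puts one electron into the π system; the carbocation has an empty p orbital. The ring is fully conjugated.
Counting π electrons: 2 × 2 = 4 from the double-bond units + 0 from the C(phenyl)(+) atom = 4.
4 = 4(1); a planar, fully conjugated 4n system is antiaromatic.

Antiaromatic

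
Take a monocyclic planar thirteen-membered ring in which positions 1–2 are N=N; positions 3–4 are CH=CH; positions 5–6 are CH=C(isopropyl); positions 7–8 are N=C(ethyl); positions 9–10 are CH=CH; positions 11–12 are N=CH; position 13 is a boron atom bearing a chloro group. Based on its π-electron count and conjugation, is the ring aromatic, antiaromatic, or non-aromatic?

Antiaromatic

All ring atoms are sp² and supply a p orbital to the ring (the double-bond atoms are sp², each contributing one p electron; each sp² =N– keeps its lone pair in-plane and puts one electron into the π system; the boron has an empty p orbital); the conjugation is uninterrupted.
π-electron count: 6 × 2 = 12 from the double-bond units + 0 from the B(chloro) atom = 12.
12 is a 4n count (n = 3), so the planar conjugated ring is antiaromatic.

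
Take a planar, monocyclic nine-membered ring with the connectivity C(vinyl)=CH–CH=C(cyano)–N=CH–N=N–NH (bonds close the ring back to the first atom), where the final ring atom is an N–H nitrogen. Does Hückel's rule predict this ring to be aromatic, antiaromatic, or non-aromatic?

Every ring atom contributes a p orbital perpendicular to the ring (each doubly-bonded ring atom is sp² with one p-orbital electron; each sp² =N– keeps its lone pair in-plane and puts one electron into the π system; the pyrrole-type nitrogen donates its lone pair from the p orbital), so the π system is cyclic and fully conjugated.
Tallying contributions gives 4 × 2 = 8 from the double-bond units + 2 from the NH atom = 10.
That gives a 4n+2 count (10, n = 2).

Aromatic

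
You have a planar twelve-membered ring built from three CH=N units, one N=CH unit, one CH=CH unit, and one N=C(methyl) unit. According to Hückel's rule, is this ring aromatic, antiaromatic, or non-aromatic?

All ring atoms are sp² and supply a p orbital to the ring (each doubly-bonded ring atom is sp² with one p-orbital electron; each =N– nitrogen is pyridine-type (lone pair in the sp² plane, one electron in the p orbital)); the conjugation is uninterrupted.
Tallying contributions gives 6 × 2 = 12 from the 6 double-bond units.
A 4n π count (12, n = 3) in a planar conjugated ring means antiaromatic.

Antiaromatic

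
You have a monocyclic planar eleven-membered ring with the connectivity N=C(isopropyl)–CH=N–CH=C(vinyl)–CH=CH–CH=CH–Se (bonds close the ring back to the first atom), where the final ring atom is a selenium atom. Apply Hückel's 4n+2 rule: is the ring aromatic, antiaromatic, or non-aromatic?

Check conjugation: the double-bond atoms are sp², each contributing one p electron; the doubly-bonded nitrogens are pyridine-type — their lone pairs lie in the ring plane, leaving one electron in the p orbital; the selenium donates one lone pair from its p orbital — every position has a p orbital, so the cyclic π system is continuous.
Adding the contributions, 5 × 2 = 10 from the double-bond units + 2 from the Se atom = 12.
12 = 4(3); a planar, fully conjugated 4n system is antiaromatic.

Antiaromatic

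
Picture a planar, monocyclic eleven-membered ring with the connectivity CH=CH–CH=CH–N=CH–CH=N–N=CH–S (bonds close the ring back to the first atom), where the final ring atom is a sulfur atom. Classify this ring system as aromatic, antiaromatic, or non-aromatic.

The p orbitals form a continuous loop: each doubly-bonded ring atom is sp² with one p-orbital electron; each sp² =N– keeps its lone pair in-plane and puts one electron into the π system; the sulfur donates one lone pair from its p orbital. The ring is fully conjugated.
Counting π electrons: 5 × 2 = 10 from the double-bond units + 2 from the S atom = 12.
12 is a 4n count (n = 3), so the planar conjugated ring is antiaromatic.

Antiaromatic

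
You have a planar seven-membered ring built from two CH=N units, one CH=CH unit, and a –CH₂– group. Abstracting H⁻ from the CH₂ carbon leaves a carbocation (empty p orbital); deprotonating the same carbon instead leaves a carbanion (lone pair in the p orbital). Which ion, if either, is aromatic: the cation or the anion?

The cation

In both ions every ring atom is sp² and contributes a p orbital, so both rings are fully conjugated.
Cation: 3 × 2 + 0 = 6 π electrons → 4(1)+2, aromatic.
Anion: 3 × 2 + 2 = 8 π electrons → 4(2), antiaromatic.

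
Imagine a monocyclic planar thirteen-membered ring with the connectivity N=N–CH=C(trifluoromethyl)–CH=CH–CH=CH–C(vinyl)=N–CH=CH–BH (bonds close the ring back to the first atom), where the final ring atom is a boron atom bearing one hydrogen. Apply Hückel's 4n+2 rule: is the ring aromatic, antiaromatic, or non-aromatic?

Check conjugation: each doubly-bonded ring atom is sp² with one p-orbital electron; each =N– nitrogen is pyridine-type (lone pair in the sp² plane, one electron in the p orbital); the boron has an empty p orbital — every position has a p orbital, so the cyclic π system is continuous.
Adding the contributions, 6 × 2 = 12 from the double-bond units + 0 from the BH atom = 12.
A 4n π count (12, n = 3) in a planar conjugated ring means antiaromatic.

Antiaromatic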